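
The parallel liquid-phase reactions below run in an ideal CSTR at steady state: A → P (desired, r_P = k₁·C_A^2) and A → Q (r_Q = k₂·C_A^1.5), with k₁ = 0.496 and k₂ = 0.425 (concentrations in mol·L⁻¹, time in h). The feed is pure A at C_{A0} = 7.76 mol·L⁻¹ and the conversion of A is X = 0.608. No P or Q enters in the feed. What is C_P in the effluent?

Exit C_A = C_{A0}(1−X) = 7.76×0.392 = 3.042 mol·L⁻¹.
Rates in a CSTR are evaluated at the outlet concentration: r_P = 0.496×3.042^2 = 4.590, r_Q = 0.425×3.042^1.5 = 2.255.
Fraction of consumed A going to P: r_P/(r_P+r_Q) = 0.6706.
C_P = 0.6706·C_{A0}·X = 0.6706×7.76×0.608 = 3.16 mol·L⁻¹.

3.16 mol·L⁻¹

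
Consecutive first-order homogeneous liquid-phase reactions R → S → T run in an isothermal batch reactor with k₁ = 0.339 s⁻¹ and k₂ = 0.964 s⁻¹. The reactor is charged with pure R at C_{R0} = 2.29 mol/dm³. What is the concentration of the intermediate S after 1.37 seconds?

0.449 mol/dm³

The intermediate concentration in a first-order A→B→C sequence is C_S = k₁C_{R0}(e^(−k₁t) − e^(−k₂t))/(k₂−k₁).
e^(−k₁t) = e^(−0.339×1.37) = e^(−0.4644) = 0.6285; e^(−k₂t) = e^(−1.321) = 0.2670.
C_S = 0.339×2.29/(0.964−0.339) × (0.6285−0.2670) = 1.242×0.3615 = 0.4491 mol/dm³.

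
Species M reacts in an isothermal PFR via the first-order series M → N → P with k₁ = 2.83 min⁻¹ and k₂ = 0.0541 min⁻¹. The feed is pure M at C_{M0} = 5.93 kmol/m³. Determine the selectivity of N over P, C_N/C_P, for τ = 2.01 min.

For first-order series with pure M initially, C_N(τ) = k₁C_{M0}/(k₂−k₁)·(e^(−k₁τ) − e^(−k₂τ)).
e^(−k₁τ) = e^(−2.83×2.01) = e^(−5.688) = 0.003385; e^(−k₂τ) = e^(−0.1087) = 0.8970.
C_N = 2.83×5.93/(0.0541−2.83) × (0.003385−0.8970) = (-6.046)×(-0.8936) = 5.402 kmol/m³.
C_M = C_{M0}e^(−k₁τ) = 0.02008 kmol/m³, so C_P = C_{M0}−C_M−C_N = 0.5077 kmol/m³; C_N/C_P = 10.6.

10.6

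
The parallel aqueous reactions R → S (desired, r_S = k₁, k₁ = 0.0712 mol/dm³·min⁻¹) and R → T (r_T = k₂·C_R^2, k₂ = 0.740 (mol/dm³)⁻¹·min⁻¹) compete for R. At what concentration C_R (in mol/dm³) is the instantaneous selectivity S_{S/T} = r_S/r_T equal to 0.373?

0.508 mol/dm³

S_{S/T} = (k₁/k₂)·C_R^-2 ⇒ C_R = (S·k₂/k₁)^(-0.5).
= (0.373×0.740/0.0712)^(-0.5) = (3.877)^(-0.5) = 0.508 mol/dm³.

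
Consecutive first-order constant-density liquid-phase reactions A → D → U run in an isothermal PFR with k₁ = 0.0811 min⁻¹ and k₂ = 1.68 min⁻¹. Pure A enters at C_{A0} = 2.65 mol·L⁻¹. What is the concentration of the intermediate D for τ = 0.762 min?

Solving the coupled first-order balances gives C_D(τ) = [k₁/(k₂−k₁)]·C_{A0}·(e^(−k₁τ) − e^(−k₂τ)).
e^(−k₁τ) = e^(−0.0811×0.762) = e^(−0.06180) = 0.9401; e^(−k₂τ) = e^(−1.280) = 0.2780.
C_D = 0.0811×2.65/(1.68−0.0811) × (0.9401−0.2780) = 0.1344×0.6621 = 0.08899 mol·L⁻¹.

0.0890 mol·L⁻¹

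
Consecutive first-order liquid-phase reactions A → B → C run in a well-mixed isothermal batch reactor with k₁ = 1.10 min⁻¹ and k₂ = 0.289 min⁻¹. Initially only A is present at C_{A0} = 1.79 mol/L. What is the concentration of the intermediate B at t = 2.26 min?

1.06 mol/L

The intermediate concentration in a first-order A→B→C sequence is C_B = k₁C_{A0}(e^(−k₁t) − e^(−k₂t))/(k₂−k₁).
e^(−k₁t) = e^(−1.10×2.26) = e^(−2.486) = 0.08324; e^(−k₂t) = e^(−0.6531) = 0.5204.
C_B = 1.10×1.79/(0.289−1.10) × (0.08324−0.5204) = (-2.428)×(-0.4372) = 1.061 mol/L.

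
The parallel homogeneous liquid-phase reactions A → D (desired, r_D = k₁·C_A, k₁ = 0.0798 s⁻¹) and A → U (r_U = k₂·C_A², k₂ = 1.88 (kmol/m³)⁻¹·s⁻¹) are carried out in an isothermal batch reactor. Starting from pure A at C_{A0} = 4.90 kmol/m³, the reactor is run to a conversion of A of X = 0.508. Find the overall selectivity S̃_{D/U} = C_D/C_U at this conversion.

C_A = C_{A0}(1−X) = 2.411 kmol/m³.
Along a PFR/batch, dC_D/dC_A = −r_D/(r_D+r_U) = −k₁/(k₁+k₂·C_A).
Integrating from C_{A0} to C_A: C_D = (0.0798/1.88)·ln[(0.0798+1.88·4.90)/(0.0798+1.88·2.41)] = 0.04245·ln(9.292/4.612) = 0.02973 kmol/m³.
C_U = (C_{A0}−C_A)−C_D = 2.459 kmol/m³; S̃_{D/U} = 0.02973/2.459 = 0.0121.

0.0121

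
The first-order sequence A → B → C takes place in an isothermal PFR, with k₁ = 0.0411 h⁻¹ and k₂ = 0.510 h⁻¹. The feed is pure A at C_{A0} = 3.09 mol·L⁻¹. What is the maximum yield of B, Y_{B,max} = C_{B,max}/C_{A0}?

For a first-order series the maximum intermediate yield is C_{B,max}/C_{A0} = (k₁/k₂)^[k₂/(k₂−k₁)].
= (0.0411/0.510)^(0.510/(0.510−0.0411)) = (0.08059)^(1.088) = 0.06463.

0.0646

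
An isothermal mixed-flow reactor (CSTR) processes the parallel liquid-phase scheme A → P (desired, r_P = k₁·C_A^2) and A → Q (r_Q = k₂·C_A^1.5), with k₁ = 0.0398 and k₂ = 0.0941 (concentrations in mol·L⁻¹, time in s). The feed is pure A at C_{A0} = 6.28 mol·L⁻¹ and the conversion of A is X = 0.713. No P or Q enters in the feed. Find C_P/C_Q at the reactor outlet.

0.568

Exit C_A = C_{A0}(1−X) = 6.28×0.287 = 1.802 mol·L⁻¹.
A CSTR operates uniformly at the exit composition, giving r_P = 0.1293 and r_Q = 0.2277 (each k·C_A^n at C_A = 1.802).
Overall selectivity = C_P/C_Q = r_Pτ/(r_Qτ) = r_P/r_Q = 0.568.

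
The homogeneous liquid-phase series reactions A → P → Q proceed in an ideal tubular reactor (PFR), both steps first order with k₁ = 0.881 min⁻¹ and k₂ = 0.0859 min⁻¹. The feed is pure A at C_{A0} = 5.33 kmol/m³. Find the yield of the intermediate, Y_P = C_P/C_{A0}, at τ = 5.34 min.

For first-order series with pure A initially, C_P(τ) = k₁C_{A0}/(k₂−k₁)·(e^(−k₁τ) − e^(−k₂τ)).
e^(−k₁τ) = e^(−0.881×5.34) = e^(−4.705) = 0.009054; e^(−k₂τ) = e^(−0.4587) = 0.6321.
C_P = 0.881×5.33/(0.0859−0.881) × (0.009054−0.6321) = (-5.906)×(-0.6230) = 3.680 kmol/m³.
Y_P = C_P/C_{A0} = 3.680/5.33 = 0.690.

0.690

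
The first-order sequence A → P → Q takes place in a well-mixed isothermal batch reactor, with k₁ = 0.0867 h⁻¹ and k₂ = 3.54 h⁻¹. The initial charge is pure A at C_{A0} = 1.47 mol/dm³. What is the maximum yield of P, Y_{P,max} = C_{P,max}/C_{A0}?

0.0223

At the optimum, C_{P,max}/C_{A0} = (k₁/k₂)^[k₂/(k₂−k₁)].
= (0.0867/3.54)^(3.54/(3.54−0.0867)) = (0.02449)^(1.025) = 0.02231.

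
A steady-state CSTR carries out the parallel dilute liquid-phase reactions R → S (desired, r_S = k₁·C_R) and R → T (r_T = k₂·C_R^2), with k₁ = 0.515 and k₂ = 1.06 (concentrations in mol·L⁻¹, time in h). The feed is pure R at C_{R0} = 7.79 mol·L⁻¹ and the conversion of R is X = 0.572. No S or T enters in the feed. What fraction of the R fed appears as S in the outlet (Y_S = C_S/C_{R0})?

0.0728

Exit C_R = C_{R0}(1−X) = 7.79×0.428 = 3.334 mol·L⁻¹.
Rates in a CSTR are evaluated at the outlet concentration: r_S = 0.515×3.334 = 1.717, r_T = 1.06×3.334^2 = 11.78.
Fraction of consumed R going to S: r_S/(r_S+r_T) = 0.1272.
C_S = 0.1272·C_{R0}·X = 0.1272×7.79×0.572 = 0.567 mol·L⁻¹; Y_S = C_S/C_{R0} = 0.0728.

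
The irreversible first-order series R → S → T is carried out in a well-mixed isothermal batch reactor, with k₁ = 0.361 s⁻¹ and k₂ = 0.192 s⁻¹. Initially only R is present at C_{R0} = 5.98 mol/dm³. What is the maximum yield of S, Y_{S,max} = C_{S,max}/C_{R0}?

Evaluating C_S at t_opt = ln(k₂/k₁)/(k₂−k₁) gives C_{S,max}/C_{R0} = (k₁/k₂)^[k₂/(k₂−k₁)].
= (0.361/0.192)^(0.192/(0.192−0.361)) = (1.880)^(-1.136) = 0.4881.

0.488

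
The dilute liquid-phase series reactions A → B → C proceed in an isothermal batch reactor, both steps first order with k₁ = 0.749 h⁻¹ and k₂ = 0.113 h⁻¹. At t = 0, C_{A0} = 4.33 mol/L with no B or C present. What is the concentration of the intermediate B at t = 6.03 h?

2.52 mol/L

For first-order series with pure A initially, C_B(t) = k₁C_{A0}/(k₂−k₁)·(e^(−k₁t) − e^(−k₂t)).
e^(−k₁t) = e^(−0.749×6.03) = e^(−4.516) = 0.01093; e^(−k₂t) = e^(−0.6814) = 0.5059.
C_B = 0.749×4.33/(0.113−0.749) × (0.01093−0.5059) = (-5.099)×(-0.4950) = 2.524 mol/L.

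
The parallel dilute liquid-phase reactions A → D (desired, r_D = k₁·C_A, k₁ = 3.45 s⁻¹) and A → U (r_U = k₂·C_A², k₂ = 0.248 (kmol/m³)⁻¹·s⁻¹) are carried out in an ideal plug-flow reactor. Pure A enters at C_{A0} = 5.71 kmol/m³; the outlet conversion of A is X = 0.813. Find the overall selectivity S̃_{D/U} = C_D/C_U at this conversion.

4.24

C_A = C_{A0}(1−X) = 1.068 kmol/m³.
Along a PFR/batch, dC_D/dC_A = −r_D/(r_D+r_U) = −k₁/(k₁+k₂·C_A).
Integrating from C_{A0} to C_A: C_D = (3.45/0.248)·ln[(3.45+0.248·5.71)/(3.45+0.248·1.07)] = 13.91·ln(4.866/3.715) = 3.756 kmol/m³.
C_U = (C_{A0}−C_A)−C_D = 0.8867 kmol/m³; S̃_{D/U} = 3.756/0.8867 = 4.24.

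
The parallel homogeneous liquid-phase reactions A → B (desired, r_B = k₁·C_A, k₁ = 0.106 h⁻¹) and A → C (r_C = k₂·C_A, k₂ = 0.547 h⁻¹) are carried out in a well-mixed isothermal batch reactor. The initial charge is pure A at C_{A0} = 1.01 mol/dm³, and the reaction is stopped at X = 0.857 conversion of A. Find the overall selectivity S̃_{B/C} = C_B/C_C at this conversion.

0.194

C_A = C_{A0}(1−X) = 0.1444 mol/dm³.
Both paths are first order in A, so the instantaneous fraction to B is constant: dC_B/d(−C_A) = k₁/(k₁+k₂) = 0.1623.
C_B = 0.1623·(C_{A0}−C_A) = 0.1623×0.8656 = 0.141 mol/dm³.
C_C = (C_{A0}−C_A)−C_B = 0.7251 mol/dm³; S̃_{B/C} = 0.1405/0.7251 = 0.194.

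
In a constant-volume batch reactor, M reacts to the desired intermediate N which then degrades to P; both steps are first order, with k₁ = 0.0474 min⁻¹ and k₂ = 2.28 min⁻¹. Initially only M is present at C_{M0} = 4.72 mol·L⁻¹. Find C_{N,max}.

Evaluating C_N at t_opt = ln(k₂/k₁)/(k₂−k₁) gives C_{N,max}/C_{M0} = (k₁/k₂)^[k₂/(k₂−k₁)].
= (0.0474/2.28)^(2.28/(2.28−0.0474)) = (0.02079)^(1.021) = 0.01915.
C_{N,max} = 0.01915×4.72 = 0.0904 mol·L⁻¹.

0.0904 mol·L⁻¹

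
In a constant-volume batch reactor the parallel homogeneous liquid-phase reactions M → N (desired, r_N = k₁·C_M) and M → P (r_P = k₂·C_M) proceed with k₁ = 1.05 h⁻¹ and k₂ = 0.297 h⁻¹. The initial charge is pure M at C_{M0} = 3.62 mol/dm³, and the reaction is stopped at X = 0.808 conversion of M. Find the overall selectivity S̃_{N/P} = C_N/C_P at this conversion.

3.54

C_M = C_{M0}(1−X) = 0.6950 mol/dm³.
Both paths are first order in M, so the instantaneous fraction to N is constant: dC_N/d(−C_M) = k₁/(k₁+k₂) = 0.7795.
C_N = 0.7795·(C_{M0}−C_M) = 0.7795×2.925 = 2.28 mol/dm³.
C_P = (C_{M0}−C_M)−C_N = 0.6449 mol/dm³; S̃_{N/P} = 2.280/0.6449 = 3.54.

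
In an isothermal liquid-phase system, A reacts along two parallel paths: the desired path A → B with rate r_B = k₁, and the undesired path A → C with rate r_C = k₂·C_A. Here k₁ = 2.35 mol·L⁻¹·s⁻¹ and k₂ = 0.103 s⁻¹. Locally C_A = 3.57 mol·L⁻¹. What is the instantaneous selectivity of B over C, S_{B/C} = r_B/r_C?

6.39

S_{B/C} = r_B/r_C = (k₁)/(k₂·C_A) = (k₁/k₂)·C_A⁻¹.
= (2.35) / (0.103×3.570) = 2.350/0.3677 = 6.39.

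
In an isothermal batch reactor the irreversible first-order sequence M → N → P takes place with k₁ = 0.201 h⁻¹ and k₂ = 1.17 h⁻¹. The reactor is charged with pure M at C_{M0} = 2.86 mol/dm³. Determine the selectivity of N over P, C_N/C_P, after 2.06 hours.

For first-order series with pure M initially, C_N(t) = k₁C_{M0}/(k₂−k₁)·(e^(−k₁t) − e^(−k₂t)).
e^(−k₁t) = e^(−0.201×2.06) = e^(−0.4141) = 0.6610; e^(−k₂t) = e^(−2.410) = 0.08980.
C_N = 0.201×2.86/(1.17−0.201) × (0.6610−0.08980) = 0.5933×0.5712 = 0.3388 mol/dm³.
C_M = C_{M0}e^(−k₁t) = 1.890 mol/dm³, so C_P = C_{M0}−C_M−C_N = 0.6308 mol/dm³; C_N/C_P = 0.537.

0.537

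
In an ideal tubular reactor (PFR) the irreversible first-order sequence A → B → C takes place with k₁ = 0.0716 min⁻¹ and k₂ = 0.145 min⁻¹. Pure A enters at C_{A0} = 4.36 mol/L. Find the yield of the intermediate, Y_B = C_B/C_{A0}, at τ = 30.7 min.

The intermediate concentration in a first-order A→B→C sequence is C_B = k₁C_{A0}(e^(−k₁τ) − e^(−k₂τ))/(k₂−k₁).
e^(−k₁τ) = e^(−0.0716×30.7) = e^(−2.198) = 0.1110; e^(−k₂τ) = e^(−4.451) = 0.01166.
C_B = 0.0716×4.36/(0.145−0.0716) × (0.1110−0.01166) = 4.253×0.09935 = 0.4225 mol/L.
Y_B = C_B/C_{A0} = 0.4225/4.36 = 0.0969.

0.0969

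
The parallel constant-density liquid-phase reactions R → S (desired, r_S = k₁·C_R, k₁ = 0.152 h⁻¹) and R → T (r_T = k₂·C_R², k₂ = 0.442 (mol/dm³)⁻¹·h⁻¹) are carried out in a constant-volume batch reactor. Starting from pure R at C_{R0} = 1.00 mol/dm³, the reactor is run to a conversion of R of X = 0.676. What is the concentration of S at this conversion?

C_R = C_{R0}(1−X) = 0.3240 mol/dm³.
Along a PFR/batch, dC_S/dC_R = −r_S/(r_S+r_T) = −k₁/(k₁+k₂·C_R).
Integrating from C_{R0} to C_R: C_S = (0.152/0.442)·ln[(0.152+0.442·1.00)/(0.152+0.442·0.324)] = 0.3439·ln(0.5940/0.2952) = 0.2404 mol/dm³.

0.240 mol/dm³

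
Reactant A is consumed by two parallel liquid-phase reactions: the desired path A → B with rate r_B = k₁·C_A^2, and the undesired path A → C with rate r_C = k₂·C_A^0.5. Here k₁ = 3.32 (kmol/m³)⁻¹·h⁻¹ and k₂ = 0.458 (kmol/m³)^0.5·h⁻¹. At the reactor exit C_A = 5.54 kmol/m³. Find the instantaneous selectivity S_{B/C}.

S_{B/C} = r_B/r_C = (k₁·C_A^2)/(k₂·C_A^0.5) = (k₁/k₂)·C_A^1.5.
= (3.32×5.540^2) / (0.458×5.540^0.5) = 101.9/1.078 = 94.5.

94.5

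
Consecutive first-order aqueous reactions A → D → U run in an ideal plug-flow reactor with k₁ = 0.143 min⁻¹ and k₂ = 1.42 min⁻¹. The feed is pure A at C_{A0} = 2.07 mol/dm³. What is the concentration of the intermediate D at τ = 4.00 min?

0.130 mol/dm³

For first-order series with pure A initially, C_D(τ) = k₁C_{A0}/(k₂−k₁)·(e^(−k₁τ) − e^(−k₂τ)).
e^(−k₁τ) = e^(−0.143×4.00) = e^(−0.5720) = 0.5644; e^(−k₂τ) = e^(−5.680) = 0.003414.
C_D = 0.143×2.07/(1.42−0.143) × (0.5644−0.003414) = 0.2318×0.5610 = 0.1300 mol/dm³.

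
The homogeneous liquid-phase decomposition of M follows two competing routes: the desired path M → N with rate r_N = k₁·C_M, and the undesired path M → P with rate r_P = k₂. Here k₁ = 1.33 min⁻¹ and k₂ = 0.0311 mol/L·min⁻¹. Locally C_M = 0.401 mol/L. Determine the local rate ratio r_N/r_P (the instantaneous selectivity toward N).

17.1

S_{N/P} = r_N/r_P = (k₁·C_M)/(k₂) = (k₁/k₂)·C_M.
= (1.33×0.4010) / (0.0311) = 0.5333/0.03110 = 17.1.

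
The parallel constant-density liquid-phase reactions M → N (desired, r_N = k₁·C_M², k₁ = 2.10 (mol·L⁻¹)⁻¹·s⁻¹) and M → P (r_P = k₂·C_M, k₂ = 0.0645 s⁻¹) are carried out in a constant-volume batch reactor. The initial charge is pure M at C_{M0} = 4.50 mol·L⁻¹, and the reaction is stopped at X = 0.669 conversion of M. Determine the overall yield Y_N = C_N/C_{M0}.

C_M = C_{M0}(1−X) = 1.489 mol·L⁻¹.
Along a PFR/batch, dC_P/dC_M = −r_P/(r_N+r_P) = −k₂/(k₂+k₁·C_M).
Integrating from C_{M0} to C_M: C_P = (0.0645/2.10)·ln[(0.0645+2.10·4.50)/(0.0645+2.10·1.49)] = 0.03071·ln(9.515/3.192) = 0.03354 mol·L⁻¹.
Then C_N = (C_{M0}−C_M) − C_P = 3.011 − 0.03354 = 2.977 mol·L⁻¹.
Y_N = C_N/C_{M0} = 2.977/4.50 = 0.662.

0.662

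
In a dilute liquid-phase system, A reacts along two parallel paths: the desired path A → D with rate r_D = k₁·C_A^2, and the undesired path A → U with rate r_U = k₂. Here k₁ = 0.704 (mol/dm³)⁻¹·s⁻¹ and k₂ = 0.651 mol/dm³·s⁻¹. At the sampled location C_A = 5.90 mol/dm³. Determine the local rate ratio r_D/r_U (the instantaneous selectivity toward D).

S_{D/U} = r_D/r_U = (k₁·C_A^2)/(k₂) = (k₁/k₂)·C_A^2.
= (0.704×5.900^2) / (0.651) = 24.51/0.6510 = 37.6.

37.6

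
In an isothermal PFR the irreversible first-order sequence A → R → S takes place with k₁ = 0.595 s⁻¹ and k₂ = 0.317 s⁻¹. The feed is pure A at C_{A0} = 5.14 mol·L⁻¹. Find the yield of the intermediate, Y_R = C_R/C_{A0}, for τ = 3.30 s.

0.451

For first-order series with pure A initially, C_R(τ) = k₁C_{A0}/(k₂−k₁)·(e^(−k₁τ) − e^(−k₂τ)).
e^(−k₁τ) = e^(−0.595×3.30) = e^(−1.963) = 0.1404; e^(−k₂τ) = e^(−1.046) = 0.3513.
C_R = 0.595×5.14/(0.317−0.595) × (0.1404−0.3513) = (-11.00)×(-0.2109) = 2.321 mol·L⁻¹.
Y_R = C_R/C_{A0} = 2.321/5.14 = 0.451.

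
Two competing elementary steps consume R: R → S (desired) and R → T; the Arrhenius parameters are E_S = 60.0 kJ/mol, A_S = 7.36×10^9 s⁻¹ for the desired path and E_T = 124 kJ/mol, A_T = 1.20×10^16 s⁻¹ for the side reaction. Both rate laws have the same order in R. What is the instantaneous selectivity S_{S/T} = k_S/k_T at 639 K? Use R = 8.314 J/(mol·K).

k_S/k_T = (A_S/A_T)·exp[−(E_S−E_T)/(RT)] = (A_S/A_T)·exp[(E_T−E_S)/(RT)].
(E_T−E_S)/(RT) = (124−60.0)×10³/(8.314×639) = 64000/5313 = 12.05.
k_S/k_T = (7.36×10^9/1.20×10^16)·exp(12.05) = 6.133×10^-7 × 1.705×10^5 = 0.105.
Since E_S < E_T, lowering the temperature improves selectivity toward S.

0.105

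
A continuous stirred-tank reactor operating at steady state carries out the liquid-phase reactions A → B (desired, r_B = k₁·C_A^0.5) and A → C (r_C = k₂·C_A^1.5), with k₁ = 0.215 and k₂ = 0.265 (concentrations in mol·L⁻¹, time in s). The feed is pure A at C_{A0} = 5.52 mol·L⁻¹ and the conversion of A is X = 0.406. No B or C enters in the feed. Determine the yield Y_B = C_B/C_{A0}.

0.0805

Exit C_A = C_{A0}(1−X) = 5.52×0.594 = 3.279 mol·L⁻¹.
In a CSTR the entire volume is at exit conditions, so r_B = 0.215×3.279^0.5 = 0.3893 and r_C = 0.265×3.279^1.5 = 1.573.
Fraction of consumed A going to B: r_B/(r_B+r_C) = 0.1984.
C_B = 0.1984·C_{A0}·X = 0.1984×5.52×0.406 = 0.445 mol·L⁻¹; Y_B = C_B/C_{A0} = 0.0805.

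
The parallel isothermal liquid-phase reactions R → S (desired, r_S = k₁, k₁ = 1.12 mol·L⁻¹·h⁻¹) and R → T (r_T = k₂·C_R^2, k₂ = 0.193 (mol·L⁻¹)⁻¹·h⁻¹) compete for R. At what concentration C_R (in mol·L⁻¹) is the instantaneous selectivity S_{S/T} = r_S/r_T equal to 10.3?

S_{S/T} = (k₁/k₂)·C_R^-2 ⇒ C_R = (S·k₂/k₁)^(-0.5).
= (10.3×0.193/1.12)^(-0.5) = (1.775)^(-0.5) = 0.751 mol·L⁻¹.

0.751 mol·L⁻¹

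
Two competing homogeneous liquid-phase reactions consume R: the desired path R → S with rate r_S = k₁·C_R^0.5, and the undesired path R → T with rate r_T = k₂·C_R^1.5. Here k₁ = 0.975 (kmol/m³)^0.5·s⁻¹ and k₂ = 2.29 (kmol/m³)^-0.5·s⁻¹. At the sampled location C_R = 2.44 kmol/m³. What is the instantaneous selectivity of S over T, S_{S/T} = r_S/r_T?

S_{S/T} = r_S/r_T = (k₁·C_R^0.5)/(k₂·C_R^1.5) = (k₁/k₂)·C_R⁻¹.
= (0.975×2.440^0.5) / (2.29×2.440^1.5) = 1.523/8.728 = 0.174.

0.174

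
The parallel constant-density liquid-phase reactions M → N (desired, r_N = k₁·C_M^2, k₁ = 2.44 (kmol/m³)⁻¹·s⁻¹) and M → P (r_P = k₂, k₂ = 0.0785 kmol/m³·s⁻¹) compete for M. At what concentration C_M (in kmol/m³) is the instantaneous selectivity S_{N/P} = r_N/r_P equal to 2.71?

0.295 kmol/m³

S_{N/P} = (k₁/k₂)·C_M^2 ⇒ C_M = (S·k₂/k₁)^(0.5).
= (2.71×0.0785/2.44)^(0.5) = (0.08719)^(0.5) = 0.295 kmol/m³.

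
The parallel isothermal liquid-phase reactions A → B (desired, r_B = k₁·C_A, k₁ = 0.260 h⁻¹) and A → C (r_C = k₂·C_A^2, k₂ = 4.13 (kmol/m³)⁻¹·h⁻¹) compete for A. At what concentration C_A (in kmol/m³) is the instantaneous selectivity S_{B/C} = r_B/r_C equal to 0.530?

S_{B/C} = (k₁/k₂)·C_A⁻¹ ⇒ C_A = (S·k₂/k₁)^(-1).
= (0.530×4.13/0.260)^(-1) = (8.419)^(-1) = 0.119 kmol/m³.

0.119 kmol/m³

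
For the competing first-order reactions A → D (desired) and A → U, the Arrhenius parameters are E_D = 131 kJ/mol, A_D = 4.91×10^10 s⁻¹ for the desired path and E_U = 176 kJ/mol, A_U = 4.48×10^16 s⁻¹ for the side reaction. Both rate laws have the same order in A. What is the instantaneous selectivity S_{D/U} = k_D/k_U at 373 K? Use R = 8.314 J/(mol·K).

2.20

k_D/k_U = (A_D/A_U)·exp[−(E_D−E_U)/(RT)] = (A_D/A_U)·exp[(E_U−E_D)/(RT)].
(E_U−E_D)/(RT) = (176−131)×10³/(8.314×373) = 45000/3101 = 14.51.
k_D/k_U = (4.91×10^10/4.48×10^16)·exp(14.51) = 1.096×10^-6 × 2.004×10^6 = 2.20.
Since E_D < E_U, lowering the temperature improves selectivity toward D.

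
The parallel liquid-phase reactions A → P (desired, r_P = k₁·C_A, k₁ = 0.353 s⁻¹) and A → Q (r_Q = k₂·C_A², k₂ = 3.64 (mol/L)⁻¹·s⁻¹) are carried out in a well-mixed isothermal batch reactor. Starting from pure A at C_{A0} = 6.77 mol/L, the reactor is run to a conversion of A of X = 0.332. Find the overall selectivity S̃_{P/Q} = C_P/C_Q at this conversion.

0.0174

C_A = C_{A0}(1−X) = 4.522 mol/L.
Along a PFR/batch, dC_P/dC_A = −r_P/(r_P+r_Q) = −k₁/(k₁+k₂·C_A).
Integrating from C_{A0} to C_A: C_P = (0.353/3.64)·ln[(0.353+3.64·6.77)/(0.353+3.64·4.52)] = 0.09698·ln(25.00/16.81) = 0.03845 mol/L.
C_Q = (C_{A0}−C_A)−C_P = 2.209 mol/L; S̃_{P/Q} = 0.03845/2.209 = 0.0174.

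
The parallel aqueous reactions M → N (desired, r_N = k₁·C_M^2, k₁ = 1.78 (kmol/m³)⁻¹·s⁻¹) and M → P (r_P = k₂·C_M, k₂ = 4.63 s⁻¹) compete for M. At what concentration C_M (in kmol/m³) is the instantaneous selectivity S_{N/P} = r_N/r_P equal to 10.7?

27.8 kmol/m³

S_{N/P} = (k₁/k₂)·C_M ⇒ C_M = S·k₂/k₁.
= 10.7×4.63/1.78 = 27.8 kmol/m³.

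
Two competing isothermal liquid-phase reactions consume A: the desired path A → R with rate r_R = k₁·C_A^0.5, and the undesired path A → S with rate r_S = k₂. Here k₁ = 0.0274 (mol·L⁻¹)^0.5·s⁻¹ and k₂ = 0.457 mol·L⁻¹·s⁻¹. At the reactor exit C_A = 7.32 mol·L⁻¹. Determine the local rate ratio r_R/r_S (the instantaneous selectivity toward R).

S_{R/S} = r_R/r_S = (k₁·C_A^0.5)/(k₂) = (k₁/k₂)·C_A^0.5.
= (0.0274×7.320^0.5) / (0.457) = 0.07413/0.4570 = 0.162.
Since the desired path is higher order in A, keeping C_A high (PFR or concentrated feed) favours R.

0.162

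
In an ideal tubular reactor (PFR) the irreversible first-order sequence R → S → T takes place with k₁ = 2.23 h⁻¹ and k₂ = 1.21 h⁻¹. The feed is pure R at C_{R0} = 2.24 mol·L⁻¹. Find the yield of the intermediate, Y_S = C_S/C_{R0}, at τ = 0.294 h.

0.397

Solving the coupled first-order balances gives C_S(τ) = [k₁/(k₂−k₁)]·C_{R0}·(e^(−k₁τ) − e^(−k₂τ)).
e^(−k₁τ) = e^(−2.23×0.294) = e^(−0.6556) = 0.5191; e^(−k₂τ) = e^(−0.3557) = 0.7007.
C_S = 2.23×2.24/(1.21−2.23) × (0.5191−0.7007) = (-4.897)×(-0.1815) = 0.8890 mol·L⁻¹.
Y_S = C_S/C_{R0} = 0.8890/2.24 = 0.397.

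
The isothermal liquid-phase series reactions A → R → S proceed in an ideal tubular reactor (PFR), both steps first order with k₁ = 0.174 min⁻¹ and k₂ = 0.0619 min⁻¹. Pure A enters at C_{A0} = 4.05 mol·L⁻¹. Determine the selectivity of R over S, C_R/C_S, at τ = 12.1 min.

1.63

For first-order series with pure A initially, C_R(τ) = k₁C_{A0}/(k₂−k₁)·(e^(−k₁τ) − e^(−k₂τ)).
e^(−k₁τ) = e^(−0.174×12.1) = e^(−2.105) = 0.1218; e^(−k₂τ) = e^(−0.7490) = 0.4728.
C_R = 0.174×4.05/(0.0619−0.174) × (0.1218−0.4728) = (-6.286)×(-0.3510) = 2.207 mol·L⁻¹.
C_A = C_{A0}e^(−k₁τ) = 0.4933 mol·L⁻¹, so C_S = C_{A0}−C_A−C_R = 1.350 mol·L⁻¹; C_R/C_S = 1.63.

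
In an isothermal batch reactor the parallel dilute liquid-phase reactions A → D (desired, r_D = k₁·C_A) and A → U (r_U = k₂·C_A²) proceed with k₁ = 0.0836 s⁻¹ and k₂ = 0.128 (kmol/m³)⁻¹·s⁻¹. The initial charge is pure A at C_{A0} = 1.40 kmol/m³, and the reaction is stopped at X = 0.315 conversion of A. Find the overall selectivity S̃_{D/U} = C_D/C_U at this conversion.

0.558

C_A = C_{A0}(1−X) = 0.9590 kmol/m³.
Along a PFR/batch, dC_D/dC_A = −r_D/(r_D+r_U) = −k₁/(k₁+k₂·C_A).
Integrating from C_{A0} to C_A: C_D = (0.0836/0.128)·ln[(0.0836+0.128·1.40)/(0.0836+0.128·0.959)] = 0.6531·ln(0.2628/0.2064) = 0.1579 kmol/m³.
C_U = (C_{A0}−C_A)−C_D = 0.2831 kmol/m³; S̃_{D/U} = 0.1579/0.2831 = 0.558.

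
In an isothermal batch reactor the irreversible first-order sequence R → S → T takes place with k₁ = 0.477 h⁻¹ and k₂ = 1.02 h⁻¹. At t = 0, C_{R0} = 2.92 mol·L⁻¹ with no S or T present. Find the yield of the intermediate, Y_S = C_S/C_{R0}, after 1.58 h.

0.238

For first-order series with pure R initially, C_S(t) = k₁C_{R0}/(k₂−k₁)·(e^(−k₁t) − e^(−k₂t)).
e^(−k₁t) = e^(−0.477×1.58) = e^(−0.7537) = 0.4706; e^(−k₂t) = e^(−1.612) = 0.1996.
C_S = 0.477×2.92/(1.02−0.477) × (0.4706−0.1996) = 2.565×0.2711 = 0.6953 mol·L⁻¹.
Y_S = C_S/C_{R0} = 0.6953/2.92 = 0.238.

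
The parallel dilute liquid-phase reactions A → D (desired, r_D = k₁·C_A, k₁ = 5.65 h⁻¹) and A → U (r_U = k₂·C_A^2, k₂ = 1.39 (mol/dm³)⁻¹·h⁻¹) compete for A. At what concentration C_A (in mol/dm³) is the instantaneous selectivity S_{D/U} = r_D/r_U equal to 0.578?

7.03 mol/dm³

S_{D/U} = (k₁/k₂)·C_A⁻¹ ⇒ C_A = (S·k₂/k₁)^(-1).
= (0.578×1.39/5.65)^(-1) = (0.1422)^(-1) = 7.03 mol/dm³.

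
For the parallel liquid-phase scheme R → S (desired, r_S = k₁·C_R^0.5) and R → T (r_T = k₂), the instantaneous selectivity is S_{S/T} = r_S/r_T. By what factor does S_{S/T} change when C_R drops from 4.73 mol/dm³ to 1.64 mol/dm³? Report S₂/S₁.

0.589

S_{S/T} = (k₁/k₂)·C_R^0.5, so S₂/S₁ = (C_{R,2}/C_{R,1})^0.5.
= (1.64/4.73)^0.5 = (0.3467)^0.5 = 0.589.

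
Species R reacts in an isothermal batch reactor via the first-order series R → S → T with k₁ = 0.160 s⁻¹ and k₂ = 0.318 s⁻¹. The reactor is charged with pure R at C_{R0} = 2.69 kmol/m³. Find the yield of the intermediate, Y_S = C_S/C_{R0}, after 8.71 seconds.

0.188

The intermediate concentration in a first-order A→B→C sequence is C_S = k₁C_{R0}(e^(−k₁t) − e^(−k₂t))/(k₂−k₁).
e^(−k₁t) = e^(−0.160×8.71) = e^(−1.394) = 0.2482; e^(−k₂t) = e^(−2.770) = 0.06268.
C_S = 0.160×2.69/(0.318−0.160) × (0.2482−0.06268) = 2.724×0.1855 = 0.5053 kmol/m³.
Y_S = C_S/C_{R0} = 0.5053/2.69 = 0.188.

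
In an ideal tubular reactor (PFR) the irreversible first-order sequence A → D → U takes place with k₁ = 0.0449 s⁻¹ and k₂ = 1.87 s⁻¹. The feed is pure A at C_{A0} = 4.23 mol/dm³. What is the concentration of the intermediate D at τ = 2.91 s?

0.0909 mol/dm³

Solving the coupled first-order balances gives C_D(τ) = [k₁/(k₂−k₁)]·C_{A0}·(e^(−k₁τ) − e^(−k₂τ)).
e^(−k₁τ) = e^(−0.0449×2.91) = e^(−0.1307) = 0.8775; e^(−k₂τ) = e^(−5.442) = 0.004332.
C_D = 0.0449×4.23/(1.87−0.0449) × (0.8775−0.004332) = 0.1041×0.8732 = 0.09087 mol/dm³.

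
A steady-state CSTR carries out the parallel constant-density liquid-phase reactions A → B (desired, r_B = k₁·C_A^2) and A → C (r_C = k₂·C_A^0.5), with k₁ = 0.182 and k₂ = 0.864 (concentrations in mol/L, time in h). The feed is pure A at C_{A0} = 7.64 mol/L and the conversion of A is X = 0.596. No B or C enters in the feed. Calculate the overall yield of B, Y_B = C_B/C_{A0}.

0.318

Exit C_A = C_{A0}(1−X) = 7.64×0.404 = 3.087 mol/L.
A CSTR operates uniformly at the exit composition, giving r_B = 1.734 and r_C = 1.518 (each k·C_A^n at C_A = 3.087).
Fraction of consumed A going to B: r_B/(r_B+r_C) = 0.5332.
C_B = 0.5332·C_{A0}·X = 0.5332×7.64×0.596 = 2.43 mol/L; Y_B = C_B/C_{A0} = 0.318.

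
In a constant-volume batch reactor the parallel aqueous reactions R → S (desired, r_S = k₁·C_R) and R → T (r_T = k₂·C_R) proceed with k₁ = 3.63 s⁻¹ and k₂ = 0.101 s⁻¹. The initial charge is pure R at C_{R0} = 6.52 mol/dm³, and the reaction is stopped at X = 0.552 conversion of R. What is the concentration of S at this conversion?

C_R = C_{R0}(1−X) = 2.921 mol/dm³.
Both paths are first order in R, so the instantaneous fraction to S is constant: dC_S/d(−C_R) = k₁/(k₁+k₂) = 0.9729.
C_S = 0.9729·(C_{R0}−C_R) = 0.9729×3.599 = 3.50 mol/dm³.

3.50 mol/dm³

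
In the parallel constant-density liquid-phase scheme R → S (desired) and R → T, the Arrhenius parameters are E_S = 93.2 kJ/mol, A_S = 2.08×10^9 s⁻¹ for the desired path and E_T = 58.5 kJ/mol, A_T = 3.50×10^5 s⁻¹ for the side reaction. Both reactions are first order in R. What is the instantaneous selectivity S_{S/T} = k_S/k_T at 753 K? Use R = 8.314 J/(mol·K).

k_S/k_T = (A_S/A_T)·exp[−(E_S−E_T)/(RT)] = (A_S/A_T)·exp[(E_T−E_S)/(RT)].
(E_T−E_S)/(RT) = (58.5−93.2)×10³/(8.314×753) = -34700/6260 = -5.543.
k_S/k_T = (2.08×10^9/3.50×10^5)·exp(-5.543) = 5943 × 0.003916 = 23.3.

23.3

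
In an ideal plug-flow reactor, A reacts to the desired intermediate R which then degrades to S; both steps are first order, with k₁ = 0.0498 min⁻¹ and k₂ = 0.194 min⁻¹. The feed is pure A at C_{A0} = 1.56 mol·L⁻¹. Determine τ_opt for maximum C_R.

9.43 min

The intermediate peaks when r₁ = r₂, i.e. k₁e^(−k₁τ) = k₂e^(−k₂τ), giving τ_opt = ln(k₂/k₁)/(k₂−k₁).
= ln(0.194/0.0498)/(0.194−0.0498) = ln(3.896)/0.1442 = 1.360/0.1442 = 9.43 min.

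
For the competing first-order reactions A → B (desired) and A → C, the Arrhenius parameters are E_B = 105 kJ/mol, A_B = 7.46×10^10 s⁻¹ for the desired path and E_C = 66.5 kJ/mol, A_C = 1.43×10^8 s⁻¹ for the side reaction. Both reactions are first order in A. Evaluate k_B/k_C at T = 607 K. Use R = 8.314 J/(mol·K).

Since both paths have the same order in A, the concentration cancels and S_{B/C} = k_B/k_C = (A_B/A_C)·exp[(E_C−E_B)/(RT)].
(E_C−E_B)/(RT) = (66.5−105)×10³/(8.314×607) = -38500/5047 = -7.629.
k_B/k_C = (7.46×10^10/1.43×10^8)·exp(-7.629) = 521.7 × 4.862×10^-4 = 0.254.

0.254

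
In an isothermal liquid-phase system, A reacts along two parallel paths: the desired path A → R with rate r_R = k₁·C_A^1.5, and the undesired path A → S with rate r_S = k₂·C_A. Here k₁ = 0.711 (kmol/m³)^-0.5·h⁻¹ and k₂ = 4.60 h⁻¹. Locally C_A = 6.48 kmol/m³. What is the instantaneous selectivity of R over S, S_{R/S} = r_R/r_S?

0.393

S_{R/S} = r_R/r_S = (k₁·C_A^1.5)/(k₂·C_A) = (k₁/k₂)·C_A^0.5.
= (0.711×6.480^1.5) / (4.60×6.480) = 11.73/29.81 = 0.393.
Since the desired path is higher order in A, keeping C_A high (PFR or concentrated feed) favours R.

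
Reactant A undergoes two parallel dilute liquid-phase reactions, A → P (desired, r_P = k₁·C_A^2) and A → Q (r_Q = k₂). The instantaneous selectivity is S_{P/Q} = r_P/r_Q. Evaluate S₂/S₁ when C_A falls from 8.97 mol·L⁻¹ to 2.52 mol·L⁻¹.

S_{P/Q} = (k₁/k₂)·C_A^2, so S₂/S₁ = (C_{A,2}/C_{A,1})^2.
= (2.52/8.97)^2 = (0.2809)^2 = 0.0789.

0.0789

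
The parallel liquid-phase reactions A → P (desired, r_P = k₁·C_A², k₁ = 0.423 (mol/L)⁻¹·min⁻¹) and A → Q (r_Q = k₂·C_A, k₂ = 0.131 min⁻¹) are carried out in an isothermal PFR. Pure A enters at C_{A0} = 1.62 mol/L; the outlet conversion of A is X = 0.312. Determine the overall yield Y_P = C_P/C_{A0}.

C_A = C_{A0}(1−X) = 1.115 mol/L.
Along a PFR/batch, dC_Q/dC_A = −r_Q/(r_P+r_Q) = −k₂/(k₂+k₁·C_A).
Integrating from C_{A0} to C_A: C_Q = (0.131/0.423)·ln[(0.131+0.423·1.62)/(0.131+0.423·1.11)] = 0.3097·ln(0.8163/0.6025) = 0.09406 mol/L.
Then C_P = (C_{A0}−C_A) − C_Q = 0.5054 − 0.09406 = 0.4114 mol/L.
Y_P = C_P/C_{A0} = 0.4114/1.62 = 0.254.

0.254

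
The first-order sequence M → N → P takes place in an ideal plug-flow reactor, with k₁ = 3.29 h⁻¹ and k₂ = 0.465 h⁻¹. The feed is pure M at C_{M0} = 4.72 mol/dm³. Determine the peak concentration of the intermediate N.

Evaluating C_N at τ_opt = ln(k₂/k₁)/(k₂−k₁) gives C_{N,max}/C_{M0} = (k₁/k₂)^[k₂/(k₂−k₁)].
= (3.29/0.465)^(0.465/(0.465−3.29)) = (7.075)^(-0.1646) = 0.7247.
C_{N,max} = 0.7247×4.72 = 3.42 mol/dm³.

3.42 mol/dm³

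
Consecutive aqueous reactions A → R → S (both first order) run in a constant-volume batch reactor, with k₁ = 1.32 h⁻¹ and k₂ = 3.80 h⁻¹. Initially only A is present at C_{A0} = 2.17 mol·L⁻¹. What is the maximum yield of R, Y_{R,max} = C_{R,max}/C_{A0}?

0.198

At the optimum, C_{R,max}/C_{A0} = (k₁/k₂)^[k₂/(k₂−k₁)].
= (1.32/3.80)^(3.80/(3.80−1.32)) = (0.3474)^(1.532) = 0.1979.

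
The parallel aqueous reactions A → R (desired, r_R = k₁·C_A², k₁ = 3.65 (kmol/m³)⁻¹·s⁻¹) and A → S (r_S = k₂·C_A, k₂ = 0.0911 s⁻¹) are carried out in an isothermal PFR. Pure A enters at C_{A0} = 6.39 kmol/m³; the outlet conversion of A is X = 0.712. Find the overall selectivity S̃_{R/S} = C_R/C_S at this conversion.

C_A = C_{A0}(1−X) = 1.840 kmol/m³.
Along a PFR/batch, dC_S/dC_A = −r_S/(r_R+r_S) = −k₂/(k₂+k₁·C_A).
Integrating from C_{A0} to C_A: C_S = (0.0911/3.65)·ln[(0.0911+3.65·6.39)/(0.0911+3.65·1.84)] = 0.02496·ln(23.41/6.808) = 0.03083 kmol/m³.
Then C_R = (C_{A0}−C_A) − C_S = 4.550 − 0.03083 = 4.519 kmol/m³.
S̃_{R/S} = C_R/C_S = 4.519/0.03083 = 147.

147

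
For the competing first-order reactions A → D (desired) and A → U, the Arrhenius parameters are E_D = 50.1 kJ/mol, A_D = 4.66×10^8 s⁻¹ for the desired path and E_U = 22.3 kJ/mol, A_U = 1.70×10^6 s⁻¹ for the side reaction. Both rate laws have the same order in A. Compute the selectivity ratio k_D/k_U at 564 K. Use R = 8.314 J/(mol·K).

Since both paths have the same order in A, the concentration cancels and S_{D/U} = k_D/k_U = (A_D/A_U)·exp[(E_U−E_D)/(RT)].
(E_U−E_D)/(RT) = (22.3−50.1)×10³/(8.314×564) = -27800/4689 = -5.929.
k_D/k_U = (4.66×10^8/1.70×10^6)·exp(-5.929) = 274.1 × 0.002662 = 0.730.

0.730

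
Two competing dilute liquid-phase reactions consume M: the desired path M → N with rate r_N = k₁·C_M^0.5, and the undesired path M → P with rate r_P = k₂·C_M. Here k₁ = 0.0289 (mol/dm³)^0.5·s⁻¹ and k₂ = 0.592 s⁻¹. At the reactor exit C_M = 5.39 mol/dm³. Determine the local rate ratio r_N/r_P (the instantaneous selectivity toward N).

0.0210

S_{N/P} = r_N/r_P = (k₁·C_M^0.5)/(k₂·C_M) = (k₁/k₂)·C_M^-0.5.
= (0.0289×5.390^0.5) / (0.592×5.390) = 0.06710/3.191 = 0.0210.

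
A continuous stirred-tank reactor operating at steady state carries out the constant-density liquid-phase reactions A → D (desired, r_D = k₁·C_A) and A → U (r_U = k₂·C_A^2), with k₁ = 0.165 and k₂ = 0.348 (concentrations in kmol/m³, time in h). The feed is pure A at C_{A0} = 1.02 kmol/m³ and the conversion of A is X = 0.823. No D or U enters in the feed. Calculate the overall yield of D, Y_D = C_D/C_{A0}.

Exit C_A = C_{A0}(1−X) = 1.02×0.177 = 0.1805 kmol/m³.
In a CSTR the entire volume is at exit conditions, so r_D = 0.165×0.1805 = 0.02979 and r_U = 0.348×0.1805^2 = 0.01134.
Fraction of consumed A going to D: r_D/(r_D+r_U) = 0.7242.
C_D = 0.7242·C_{A0}·X = 0.7242×1.02×0.823 = 0.608 kmol/m³; Y_D = C_D/C_{A0} = 0.596.

0.596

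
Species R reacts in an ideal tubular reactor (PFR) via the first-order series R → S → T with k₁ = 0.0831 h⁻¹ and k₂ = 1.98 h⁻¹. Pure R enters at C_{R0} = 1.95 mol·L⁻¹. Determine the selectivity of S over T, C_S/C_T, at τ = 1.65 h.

Solving the coupled first-order balances gives C_S(τ) = [k₁/(k₂−k₁)]·C_{R0}·(e^(−k₁τ) − e^(−k₂τ)).
e^(−k₁τ) = e^(−0.0831×1.65) = e^(−0.1371) = 0.8719; e^(−k₂τ) = e^(−3.267) = 0.03812.
C_S = 0.0831×1.95/(1.98−0.0831) × (0.8719−0.03812) = 0.08543×0.8337 = 0.07122 mol·L⁻¹.
C_R = C_{R0}e^(−k₁τ) = 1.700 mol·L⁻¹, so C_T = C_{R0}−C_R−C_S = 0.1786 mol·L⁻¹; C_S/C_T = 0.399.

0.399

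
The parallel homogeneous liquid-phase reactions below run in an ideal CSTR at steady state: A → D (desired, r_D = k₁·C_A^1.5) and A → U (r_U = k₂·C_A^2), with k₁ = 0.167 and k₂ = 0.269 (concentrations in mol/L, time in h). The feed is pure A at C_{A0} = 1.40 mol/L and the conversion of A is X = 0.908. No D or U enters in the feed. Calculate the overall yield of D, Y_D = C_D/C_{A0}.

0.575

Exit C_A = C_{A0}(1−X) = 1.40×0.0920 = 0.1288 mol/L.
In a CSTR the entire volume is at exit conditions, so r_D = 0.167×0.1288^1.5 = 0.007720 and r_U = 0.269×0.1288^2 = 0.004463.
Fraction of consumed A going to D: r_D/(r_D+r_U) = 0.6337.
C_D = 0.6337·C_{A0}·X = 0.6337×1.40×0.908 = 0.806 mol/L; Y_D = C_D/C_{A0} = 0.575.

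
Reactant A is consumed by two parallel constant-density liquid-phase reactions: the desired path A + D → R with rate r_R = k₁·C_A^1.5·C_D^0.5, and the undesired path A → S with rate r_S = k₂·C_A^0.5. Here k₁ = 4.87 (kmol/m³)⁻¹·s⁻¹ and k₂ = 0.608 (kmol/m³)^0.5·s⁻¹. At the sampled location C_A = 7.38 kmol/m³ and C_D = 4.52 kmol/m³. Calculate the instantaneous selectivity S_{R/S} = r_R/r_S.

S_{R/S} = r_R/r_S = (k₁·C_A^1.5·C_D^0.5)/(k₂·C_A^0.5) = (k₁/k₂)·C_A·C_D^0.5.
= (4.87×7.380^1.5×4.520^0.5) / (0.608×7.380^0.5) = 207.6/1.652 = 126.
Since the desired path is higher order in A, keeping C_A high (PFR or concentrated feed) favours R.

126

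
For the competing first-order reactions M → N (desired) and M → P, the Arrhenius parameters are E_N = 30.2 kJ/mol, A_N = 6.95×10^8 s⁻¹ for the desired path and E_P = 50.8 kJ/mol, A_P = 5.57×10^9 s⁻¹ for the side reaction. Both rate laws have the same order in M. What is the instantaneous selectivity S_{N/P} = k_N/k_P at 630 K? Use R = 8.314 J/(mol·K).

6.37

k_N/k_P = (A_N/A_P)·exp[−(E_N−E_P)/(RT)] = (A_N/A_P)·exp[(E_P−E_N)/(RT)].
(E_P−E_N)/(RT) = (50.8−30.2)×10³/(8.314×630) = 20600/5238 = 3.933.
k_N/k_P = (6.95×10^8/5.57×10^9)·exp(3.933) = 0.1248 × 51.06 = 6.37.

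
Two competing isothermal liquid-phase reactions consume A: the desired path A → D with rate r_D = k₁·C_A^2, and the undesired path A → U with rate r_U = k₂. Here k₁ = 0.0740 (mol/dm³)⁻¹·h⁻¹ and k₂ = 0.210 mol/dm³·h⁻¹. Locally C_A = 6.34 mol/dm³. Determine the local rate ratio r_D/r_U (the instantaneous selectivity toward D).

S_{D/U} = r_D/r_U = (k₁·C_A^2)/(k₂) = (k₁/k₂)·C_A^2.
= (0.0740×6.340^2) / (0.210) = 2.974/0.2100 = 14.2.

14.2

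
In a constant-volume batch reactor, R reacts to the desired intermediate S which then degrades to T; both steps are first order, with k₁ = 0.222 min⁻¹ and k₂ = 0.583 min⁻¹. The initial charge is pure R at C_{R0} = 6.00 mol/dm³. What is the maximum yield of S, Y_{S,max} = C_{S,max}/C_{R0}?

0.210

Evaluating C_S at t_opt = ln(k₂/k₁)/(k₂−k₁) gives C_{S,max}/C_{R0} = (k₁/k₂)^[k₂/(k₂−k₁)].
= (0.222/0.583)^(0.583/(0.583−0.222)) = (0.3808)^(1.615) = 0.2103.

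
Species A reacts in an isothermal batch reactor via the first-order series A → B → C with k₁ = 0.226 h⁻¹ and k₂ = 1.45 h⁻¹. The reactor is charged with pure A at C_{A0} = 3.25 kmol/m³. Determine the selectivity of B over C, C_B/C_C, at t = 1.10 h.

The intermediate concentration in a first-order A→B→C sequence is C_B = k₁C_{A0}(e^(−k₁t) − e^(−k₂t))/(k₂−k₁).
e^(−k₁t) = e^(−0.226×1.10) = e^(−0.2486) = 0.7799; e^(−k₂t) = e^(−1.595) = 0.2029.
C_B = 0.226×3.25/(1.45−0.226) × (0.7799−0.2029) = 0.6001×0.5770 = 0.3462 kmol/m³.
C_A = C_{A0}e^(−k₁t) = 2.535 kmol/m³, so C_C = C_{A0}−C_A−C_B = 0.3691 kmol/m³; C_B/C_C = 0.938.

0.938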